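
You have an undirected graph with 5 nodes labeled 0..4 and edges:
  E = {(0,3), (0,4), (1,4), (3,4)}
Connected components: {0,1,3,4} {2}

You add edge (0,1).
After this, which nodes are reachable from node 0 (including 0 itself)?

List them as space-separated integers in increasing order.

Answer: 0 1 3 4

Derivation:
Before: nodes reachable from 0: {0,1,3,4}
Adding (0,1): both endpoints already in same component. Reachability from 0 unchanged.
After: nodes reachable from 0: {0,1,3,4}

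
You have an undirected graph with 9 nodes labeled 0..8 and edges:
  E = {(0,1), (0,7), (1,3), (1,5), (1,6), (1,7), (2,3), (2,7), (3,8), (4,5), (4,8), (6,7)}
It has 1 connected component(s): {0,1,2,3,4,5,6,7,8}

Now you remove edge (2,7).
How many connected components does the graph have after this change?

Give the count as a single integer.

Answer: 1

Derivation:
Initial component count: 1
Remove (2,7): not a bridge. Count unchanged: 1.
  After removal, components: {0,1,2,3,4,5,6,7,8}
New component count: 1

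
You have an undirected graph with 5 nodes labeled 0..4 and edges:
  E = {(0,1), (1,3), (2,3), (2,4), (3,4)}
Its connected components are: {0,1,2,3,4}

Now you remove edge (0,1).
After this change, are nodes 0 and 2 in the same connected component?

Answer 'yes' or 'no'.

Initial components: {0,1,2,3,4}
Removing edge (0,1): it was a bridge — component count 1 -> 2.
New components: {0} {1,2,3,4}
Are 0 and 2 in the same component? no

Answer: no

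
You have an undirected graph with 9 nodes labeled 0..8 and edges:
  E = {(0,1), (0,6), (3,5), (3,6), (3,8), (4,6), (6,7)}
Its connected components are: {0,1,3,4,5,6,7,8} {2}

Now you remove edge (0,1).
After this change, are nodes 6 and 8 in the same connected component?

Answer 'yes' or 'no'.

Initial components: {0,1,3,4,5,6,7,8} {2}
Removing edge (0,1): it was a bridge — component count 2 -> 3.
New components: {0,3,4,5,6,7,8} {1} {2}
Are 6 and 8 in the same component? yes

Answer: yes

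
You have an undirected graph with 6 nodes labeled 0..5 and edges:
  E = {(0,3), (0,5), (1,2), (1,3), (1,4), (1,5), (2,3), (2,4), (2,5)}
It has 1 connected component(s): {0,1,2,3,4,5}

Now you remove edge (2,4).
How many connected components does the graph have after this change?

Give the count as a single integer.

Answer: 1

Derivation:
Initial component count: 1
Remove (2,4): not a bridge. Count unchanged: 1.
  After removal, components: {0,1,2,3,4,5}
New component count: 1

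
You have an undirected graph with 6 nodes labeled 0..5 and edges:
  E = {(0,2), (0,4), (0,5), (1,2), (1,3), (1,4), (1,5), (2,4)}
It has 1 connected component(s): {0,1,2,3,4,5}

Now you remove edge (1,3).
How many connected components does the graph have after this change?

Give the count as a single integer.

Answer: 2

Derivation:
Initial component count: 1
Remove (1,3): it was a bridge. Count increases: 1 -> 2.
  After removal, components: {0,1,2,4,5} {3}
New component count: 2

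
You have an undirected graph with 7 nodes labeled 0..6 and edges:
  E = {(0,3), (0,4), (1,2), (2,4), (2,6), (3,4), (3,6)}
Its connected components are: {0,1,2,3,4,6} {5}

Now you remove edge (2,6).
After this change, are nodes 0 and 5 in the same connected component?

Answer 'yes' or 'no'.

Initial components: {0,1,2,3,4,6} {5}
Removing edge (2,6): not a bridge — component count unchanged at 2.
New components: {0,1,2,3,4,6} {5}
Are 0 and 5 in the same component? no

Answer: no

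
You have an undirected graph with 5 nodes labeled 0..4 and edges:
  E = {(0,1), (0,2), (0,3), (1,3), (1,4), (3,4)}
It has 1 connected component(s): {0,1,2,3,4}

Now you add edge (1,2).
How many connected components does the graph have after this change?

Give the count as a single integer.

Initial component count: 1
Add (1,2): endpoints already in same component. Count unchanged: 1.
New component count: 1

Answer: 1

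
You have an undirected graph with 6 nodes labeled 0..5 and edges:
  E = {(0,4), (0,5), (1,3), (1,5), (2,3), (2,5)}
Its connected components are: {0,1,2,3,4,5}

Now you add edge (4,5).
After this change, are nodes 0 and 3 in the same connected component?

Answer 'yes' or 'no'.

Initial components: {0,1,2,3,4,5}
Adding edge (4,5): both already in same component {0,1,2,3,4,5}. No change.
New components: {0,1,2,3,4,5}
Are 0 and 3 in the same component? yes

Answer: yes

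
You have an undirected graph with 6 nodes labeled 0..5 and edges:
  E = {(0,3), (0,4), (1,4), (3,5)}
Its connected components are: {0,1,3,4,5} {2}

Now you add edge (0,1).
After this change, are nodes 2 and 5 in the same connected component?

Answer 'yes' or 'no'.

Answer: no

Derivation:
Initial components: {0,1,3,4,5} {2}
Adding edge (0,1): both already in same component {0,1,3,4,5}. No change.
New components: {0,1,3,4,5} {2}
Are 2 and 5 in the same component? no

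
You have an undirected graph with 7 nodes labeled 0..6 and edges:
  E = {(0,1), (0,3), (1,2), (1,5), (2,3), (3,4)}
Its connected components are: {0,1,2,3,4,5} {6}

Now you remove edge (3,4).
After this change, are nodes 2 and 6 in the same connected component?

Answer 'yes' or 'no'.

Initial components: {0,1,2,3,4,5} {6}
Removing edge (3,4): it was a bridge — component count 2 -> 3.
New components: {0,1,2,3,5} {4} {6}
Are 2 and 6 in the same component? no

Answer: no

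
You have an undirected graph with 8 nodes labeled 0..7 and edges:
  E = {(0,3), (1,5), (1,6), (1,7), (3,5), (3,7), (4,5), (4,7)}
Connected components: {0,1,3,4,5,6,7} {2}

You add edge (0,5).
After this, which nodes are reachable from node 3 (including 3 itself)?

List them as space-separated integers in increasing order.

Answer: 0 1 3 4 5 6 7

Derivation:
Before: nodes reachable from 3: {0,1,3,4,5,6,7}
Adding (0,5): both endpoints already in same component. Reachability from 3 unchanged.
After: nodes reachable from 3: {0,1,3,4,5,6,7}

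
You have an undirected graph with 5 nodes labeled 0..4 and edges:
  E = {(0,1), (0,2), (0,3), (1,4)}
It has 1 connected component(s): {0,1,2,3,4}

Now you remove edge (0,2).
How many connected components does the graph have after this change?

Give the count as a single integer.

Answer: 2

Derivation:
Initial component count: 1
Remove (0,2): it was a bridge. Count increases: 1 -> 2.
  After removal, components: {0,1,3,4} {2}
New component count: 2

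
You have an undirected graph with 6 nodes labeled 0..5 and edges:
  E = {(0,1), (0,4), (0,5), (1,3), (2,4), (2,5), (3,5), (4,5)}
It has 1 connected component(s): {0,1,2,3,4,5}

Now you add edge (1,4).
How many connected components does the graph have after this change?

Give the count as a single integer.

Answer: 1

Derivation:
Initial component count: 1
Add (1,4): endpoints already in same component. Count unchanged: 1.
New component count: 1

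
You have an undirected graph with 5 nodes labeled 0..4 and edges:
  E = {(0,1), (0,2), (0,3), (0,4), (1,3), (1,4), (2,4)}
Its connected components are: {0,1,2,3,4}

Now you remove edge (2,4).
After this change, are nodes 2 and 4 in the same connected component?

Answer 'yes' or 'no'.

Answer: yes

Derivation:
Initial components: {0,1,2,3,4}
Removing edge (2,4): not a bridge — component count unchanged at 1.
New components: {0,1,2,3,4}
Are 2 and 4 in the same component? yes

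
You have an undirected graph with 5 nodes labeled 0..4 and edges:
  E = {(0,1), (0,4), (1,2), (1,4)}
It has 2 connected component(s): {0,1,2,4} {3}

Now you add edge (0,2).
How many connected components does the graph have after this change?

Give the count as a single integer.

Initial component count: 2
Add (0,2): endpoints already in same component. Count unchanged: 2.
New component count: 2

Answer: 2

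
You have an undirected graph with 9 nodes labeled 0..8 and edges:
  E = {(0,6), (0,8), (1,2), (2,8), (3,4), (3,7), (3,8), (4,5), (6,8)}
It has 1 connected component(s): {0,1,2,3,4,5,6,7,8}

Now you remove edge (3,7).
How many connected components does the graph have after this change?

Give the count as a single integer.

Answer: 2

Derivation:
Initial component count: 1
Remove (3,7): it was a bridge. Count increases: 1 -> 2.
  After removal, components: {0,1,2,3,4,5,6,8} {7}
New component count: 2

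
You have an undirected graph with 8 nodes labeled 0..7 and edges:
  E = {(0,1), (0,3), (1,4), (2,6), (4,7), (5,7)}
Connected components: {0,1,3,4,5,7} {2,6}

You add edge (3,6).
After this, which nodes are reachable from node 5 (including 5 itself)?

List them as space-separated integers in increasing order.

Before: nodes reachable from 5: {0,1,3,4,5,7}
Adding (3,6): merges 5's component with another. Reachability grows.
After: nodes reachable from 5: {0,1,2,3,4,5,6,7}

Answer: 0 1 2 3 4 5 6 7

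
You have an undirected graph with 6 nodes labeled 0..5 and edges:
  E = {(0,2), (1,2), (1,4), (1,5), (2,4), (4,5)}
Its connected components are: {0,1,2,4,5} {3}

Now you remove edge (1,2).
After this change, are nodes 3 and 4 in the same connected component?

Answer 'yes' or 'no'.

Initial components: {0,1,2,4,5} {3}
Removing edge (1,2): not a bridge — component count unchanged at 2.
New components: {0,1,2,4,5} {3}
Are 3 and 4 in the same component? no

Answer: no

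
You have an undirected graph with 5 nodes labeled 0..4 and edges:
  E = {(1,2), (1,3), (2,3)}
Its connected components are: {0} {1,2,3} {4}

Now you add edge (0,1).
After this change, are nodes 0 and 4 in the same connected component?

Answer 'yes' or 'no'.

Answer: no

Derivation:
Initial components: {0} {1,2,3} {4}
Adding edge (0,1): merges {0} and {1,2,3}.
New components: {0,1,2,3} {4}
Are 0 and 4 in the same component? no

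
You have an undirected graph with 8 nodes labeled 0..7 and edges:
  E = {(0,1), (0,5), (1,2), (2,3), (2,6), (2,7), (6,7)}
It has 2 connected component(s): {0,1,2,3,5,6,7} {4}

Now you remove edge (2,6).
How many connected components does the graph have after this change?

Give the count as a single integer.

Answer: 2

Derivation:
Initial component count: 2
Remove (2,6): not a bridge. Count unchanged: 2.
  After removal, components: {0,1,2,3,5,6,7} {4}
New component count: 2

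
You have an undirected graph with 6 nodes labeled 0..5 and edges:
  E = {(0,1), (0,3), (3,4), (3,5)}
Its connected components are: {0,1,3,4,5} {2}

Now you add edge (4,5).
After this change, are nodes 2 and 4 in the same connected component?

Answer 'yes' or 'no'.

Initial components: {0,1,3,4,5} {2}
Adding edge (4,5): both already in same component {0,1,3,4,5}. No change.
New components: {0,1,3,4,5} {2}
Are 2 and 4 in the same component? no

Answer: no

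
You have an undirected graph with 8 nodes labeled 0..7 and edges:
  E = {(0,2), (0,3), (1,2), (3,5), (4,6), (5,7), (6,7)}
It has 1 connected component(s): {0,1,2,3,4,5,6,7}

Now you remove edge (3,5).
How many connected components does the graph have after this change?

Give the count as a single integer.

Initial component count: 1
Remove (3,5): it was a bridge. Count increases: 1 -> 2.
  After removal, components: {0,1,2,3} {4,5,6,7}
New component count: 2

Answer: 2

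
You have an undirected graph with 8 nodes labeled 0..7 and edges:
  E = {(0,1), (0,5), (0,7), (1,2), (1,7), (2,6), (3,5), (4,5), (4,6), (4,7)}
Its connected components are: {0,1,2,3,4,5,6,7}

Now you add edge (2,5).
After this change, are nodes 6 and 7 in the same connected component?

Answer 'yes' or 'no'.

Initial components: {0,1,2,3,4,5,6,7}
Adding edge (2,5): both already in same component {0,1,2,3,4,5,6,7}. No change.
New components: {0,1,2,3,4,5,6,7}
Are 6 and 7 in the same component? yes

Answer: yes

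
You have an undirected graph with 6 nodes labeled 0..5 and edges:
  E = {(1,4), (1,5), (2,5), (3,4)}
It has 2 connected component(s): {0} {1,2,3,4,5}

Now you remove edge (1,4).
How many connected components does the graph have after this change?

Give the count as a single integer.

Answer: 3

Derivation:
Initial component count: 2
Remove (1,4): it was a bridge. Count increases: 2 -> 3.
  After removal, components: {0} {1,2,5} {3,4}
New component count: 3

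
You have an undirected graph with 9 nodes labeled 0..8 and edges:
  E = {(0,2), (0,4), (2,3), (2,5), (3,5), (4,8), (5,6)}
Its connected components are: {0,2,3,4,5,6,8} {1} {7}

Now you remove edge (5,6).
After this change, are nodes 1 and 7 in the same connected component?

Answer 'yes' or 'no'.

Initial components: {0,2,3,4,5,6,8} {1} {7}
Removing edge (5,6): it was a bridge — component count 3 -> 4.
New components: {0,2,3,4,5,8} {1} {6} {7}
Are 1 and 7 in the same component? no

Answer: no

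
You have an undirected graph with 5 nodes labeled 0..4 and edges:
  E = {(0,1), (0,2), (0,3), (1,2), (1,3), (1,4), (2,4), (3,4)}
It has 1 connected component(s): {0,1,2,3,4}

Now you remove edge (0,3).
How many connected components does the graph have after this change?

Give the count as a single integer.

Answer: 1

Derivation:
Initial component count: 1
Remove (0,3): not a bridge. Count unchanged: 1.
  After removal, components: {0,1,2,3,4}
New component count: 1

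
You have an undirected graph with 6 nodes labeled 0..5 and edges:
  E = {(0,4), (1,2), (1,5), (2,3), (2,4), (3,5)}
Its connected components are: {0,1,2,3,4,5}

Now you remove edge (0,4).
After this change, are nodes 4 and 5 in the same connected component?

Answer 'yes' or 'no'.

Answer: yes

Derivation:
Initial components: {0,1,2,3,4,5}
Removing edge (0,4): it was a bridge — component count 1 -> 2.
New components: {0} {1,2,3,4,5}
Are 4 and 5 in the same component? yes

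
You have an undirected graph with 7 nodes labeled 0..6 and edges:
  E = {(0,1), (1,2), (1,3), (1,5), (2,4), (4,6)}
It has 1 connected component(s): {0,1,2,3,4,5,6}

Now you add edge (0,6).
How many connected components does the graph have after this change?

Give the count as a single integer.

Answer: 1

Derivation:
Initial component count: 1
Add (0,6): endpoints already in same component. Count unchanged: 1.
New component count: 1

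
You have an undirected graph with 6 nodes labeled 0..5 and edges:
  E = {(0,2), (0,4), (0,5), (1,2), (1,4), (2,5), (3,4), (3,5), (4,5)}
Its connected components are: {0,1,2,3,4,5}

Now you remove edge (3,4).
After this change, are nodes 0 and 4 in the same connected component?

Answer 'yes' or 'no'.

Initial components: {0,1,2,3,4,5}
Removing edge (3,4): not a bridge — component count unchanged at 1.
New components: {0,1,2,3,4,5}
Are 0 and 4 in the same component? yes

Answer: yes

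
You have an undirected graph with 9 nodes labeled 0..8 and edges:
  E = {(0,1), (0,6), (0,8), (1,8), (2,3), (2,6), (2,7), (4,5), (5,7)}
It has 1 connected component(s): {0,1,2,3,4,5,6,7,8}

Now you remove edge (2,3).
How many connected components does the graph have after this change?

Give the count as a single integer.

Answer: 2

Derivation:
Initial component count: 1
Remove (2,3): it was a bridge. Count increases: 1 -> 2.
  After removal, components: {0,1,2,4,5,6,7,8} {3}
New component count: 2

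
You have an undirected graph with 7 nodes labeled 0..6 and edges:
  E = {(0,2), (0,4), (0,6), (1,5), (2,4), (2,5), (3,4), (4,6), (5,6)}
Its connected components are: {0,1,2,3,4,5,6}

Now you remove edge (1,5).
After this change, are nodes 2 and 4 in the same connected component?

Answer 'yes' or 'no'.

Answer: yes

Derivation:
Initial components: {0,1,2,3,4,5,6}
Removing edge (1,5): it was a bridge — component count 1 -> 2.
New components: {0,2,3,4,5,6} {1}
Are 2 and 4 in the same component? yes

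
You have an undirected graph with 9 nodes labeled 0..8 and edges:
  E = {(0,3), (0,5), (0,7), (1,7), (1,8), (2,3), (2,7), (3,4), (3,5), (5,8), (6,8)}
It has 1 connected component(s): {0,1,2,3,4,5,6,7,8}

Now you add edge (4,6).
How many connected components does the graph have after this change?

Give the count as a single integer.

Answer: 1

Derivation:
Initial component count: 1
Add (4,6): endpoints already in same component. Count unchanged: 1.
New component count: 1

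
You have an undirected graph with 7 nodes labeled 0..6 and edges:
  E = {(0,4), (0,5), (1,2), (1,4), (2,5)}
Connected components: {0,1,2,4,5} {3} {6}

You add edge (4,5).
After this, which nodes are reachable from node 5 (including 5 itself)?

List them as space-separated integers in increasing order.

Answer: 0 1 2 4 5

Derivation:
Before: nodes reachable from 5: {0,1,2,4,5}
Adding (4,5): both endpoints already in same component. Reachability from 5 unchanged.
After: nodes reachable from 5: {0,1,2,4,5}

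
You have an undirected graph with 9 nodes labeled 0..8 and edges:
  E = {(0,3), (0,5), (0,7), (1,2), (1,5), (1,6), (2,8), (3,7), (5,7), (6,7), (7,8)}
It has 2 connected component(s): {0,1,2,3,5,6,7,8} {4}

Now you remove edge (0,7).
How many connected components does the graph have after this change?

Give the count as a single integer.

Initial component count: 2
Remove (0,7): not a bridge. Count unchanged: 2.
  After removal, components: {0,1,2,3,5,6,7,8} {4}
New component count: 2

Answer: 2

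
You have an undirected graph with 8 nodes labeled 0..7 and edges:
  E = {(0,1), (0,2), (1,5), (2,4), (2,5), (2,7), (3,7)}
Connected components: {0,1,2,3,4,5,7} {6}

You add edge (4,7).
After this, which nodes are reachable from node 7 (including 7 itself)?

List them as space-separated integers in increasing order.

Before: nodes reachable from 7: {0,1,2,3,4,5,7}
Adding (4,7): both endpoints already in same component. Reachability from 7 unchanged.
After: nodes reachable from 7: {0,1,2,3,4,5,7}

Answer: 0 1 2 3 4 5 7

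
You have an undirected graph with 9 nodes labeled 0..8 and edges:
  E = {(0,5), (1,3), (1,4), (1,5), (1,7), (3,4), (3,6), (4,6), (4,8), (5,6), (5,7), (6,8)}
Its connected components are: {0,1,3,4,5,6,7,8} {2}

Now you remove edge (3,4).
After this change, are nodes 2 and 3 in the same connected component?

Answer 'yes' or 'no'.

Answer: no

Derivation:
Initial components: {0,1,3,4,5,6,7,8} {2}
Removing edge (3,4): not a bridge — component count unchanged at 2.
New components: {0,1,3,4,5,6,7,8} {2}
Are 2 and 3 in the same component? no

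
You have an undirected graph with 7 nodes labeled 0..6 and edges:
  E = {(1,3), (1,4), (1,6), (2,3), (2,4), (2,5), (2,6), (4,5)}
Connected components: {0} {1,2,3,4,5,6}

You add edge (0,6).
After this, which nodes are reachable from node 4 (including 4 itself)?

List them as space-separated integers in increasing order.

Answer: 0 1 2 3 4 5 6

Derivation:
Before: nodes reachable from 4: {1,2,3,4,5,6}
Adding (0,6): merges 4's component with another. Reachability grows.
After: nodes reachable from 4: {0,1,2,3,4,5,6}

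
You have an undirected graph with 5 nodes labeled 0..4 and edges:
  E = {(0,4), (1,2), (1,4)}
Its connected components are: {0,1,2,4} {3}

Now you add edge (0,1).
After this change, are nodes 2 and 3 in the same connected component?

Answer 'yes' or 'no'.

Answer: no

Derivation:
Initial components: {0,1,2,4} {3}
Adding edge (0,1): both already in same component {0,1,2,4}. No change.
New components: {0,1,2,4} {3}
Are 2 and 3 in the same component? no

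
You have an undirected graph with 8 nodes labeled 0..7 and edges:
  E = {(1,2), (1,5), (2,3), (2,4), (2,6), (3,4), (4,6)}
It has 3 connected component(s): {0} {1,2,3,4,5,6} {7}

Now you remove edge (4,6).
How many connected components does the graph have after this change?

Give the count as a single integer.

Answer: 3

Derivation:
Initial component count: 3
Remove (4,6): not a bridge. Count unchanged: 3.
  After removal, components: {0} {1,2,3,4,5,6} {7}
New component count: 3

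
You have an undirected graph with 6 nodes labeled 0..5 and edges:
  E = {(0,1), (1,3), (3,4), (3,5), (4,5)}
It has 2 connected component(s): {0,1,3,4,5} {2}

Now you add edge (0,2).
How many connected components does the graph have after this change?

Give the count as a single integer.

Initial component count: 2
Add (0,2): merges two components. Count decreases: 2 -> 1.
New component count: 1

Answer: 1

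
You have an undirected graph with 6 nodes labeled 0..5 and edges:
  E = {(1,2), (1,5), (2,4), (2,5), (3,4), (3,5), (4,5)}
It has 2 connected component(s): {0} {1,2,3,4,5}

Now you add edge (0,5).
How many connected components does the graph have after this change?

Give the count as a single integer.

Answer: 1

Derivation:
Initial component count: 2
Add (0,5): merges two components. Count decreases: 2 -> 1.
New component count: 1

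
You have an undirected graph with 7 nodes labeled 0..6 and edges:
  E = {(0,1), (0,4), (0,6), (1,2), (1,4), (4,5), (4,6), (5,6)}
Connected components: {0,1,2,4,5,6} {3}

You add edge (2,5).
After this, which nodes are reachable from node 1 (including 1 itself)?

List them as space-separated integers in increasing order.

Answer: 0 1 2 4 5 6

Derivation:
Before: nodes reachable from 1: {0,1,2,4,5,6}
Adding (2,5): both endpoints already in same component. Reachability from 1 unchanged.
After: nodes reachable from 1: {0,1,2,4,5,6}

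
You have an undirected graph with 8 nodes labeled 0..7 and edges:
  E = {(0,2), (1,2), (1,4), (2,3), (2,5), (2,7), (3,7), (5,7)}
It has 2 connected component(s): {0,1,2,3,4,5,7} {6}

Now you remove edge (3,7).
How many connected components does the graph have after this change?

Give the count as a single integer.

Initial component count: 2
Remove (3,7): not a bridge. Count unchanged: 2.
  After removal, components: {0,1,2,3,4,5,7} {6}
New component count: 2

Answer: 2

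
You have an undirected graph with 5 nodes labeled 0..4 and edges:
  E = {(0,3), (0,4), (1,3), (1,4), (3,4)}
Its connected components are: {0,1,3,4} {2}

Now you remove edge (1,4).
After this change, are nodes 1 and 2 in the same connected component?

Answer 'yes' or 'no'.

Initial components: {0,1,3,4} {2}
Removing edge (1,4): not a bridge — component count unchanged at 2.
New components: {0,1,3,4} {2}
Are 1 and 2 in the same component? no

Answer: no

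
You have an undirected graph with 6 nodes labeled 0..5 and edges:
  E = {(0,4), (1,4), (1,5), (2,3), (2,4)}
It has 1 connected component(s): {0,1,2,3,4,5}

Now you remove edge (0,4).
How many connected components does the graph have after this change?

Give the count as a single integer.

Initial component count: 1
Remove (0,4): it was a bridge. Count increases: 1 -> 2.
  After removal, components: {0} {1,2,3,4,5}
New component count: 2

Answer: 2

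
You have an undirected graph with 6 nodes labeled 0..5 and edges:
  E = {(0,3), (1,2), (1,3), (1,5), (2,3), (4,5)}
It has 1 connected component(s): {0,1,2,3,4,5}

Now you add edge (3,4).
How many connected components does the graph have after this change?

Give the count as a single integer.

Initial component count: 1
Add (3,4): endpoints already in same component. Count unchanged: 1.
New component count: 1

Answer: 1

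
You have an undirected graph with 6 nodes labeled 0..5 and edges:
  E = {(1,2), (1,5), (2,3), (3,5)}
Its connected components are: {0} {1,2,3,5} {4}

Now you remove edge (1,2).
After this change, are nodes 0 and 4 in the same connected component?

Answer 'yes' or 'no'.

Answer: no

Derivation:
Initial components: {0} {1,2,3,5} {4}
Removing edge (1,2): not a bridge — component count unchanged at 3.
New components: {0} {1,2,3,5} {4}
Are 0 and 4 in the same component? no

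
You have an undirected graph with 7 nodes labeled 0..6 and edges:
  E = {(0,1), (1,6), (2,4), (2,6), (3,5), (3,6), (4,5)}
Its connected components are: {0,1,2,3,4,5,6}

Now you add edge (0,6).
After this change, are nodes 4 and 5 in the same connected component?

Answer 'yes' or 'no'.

Answer: yes

Derivation:
Initial components: {0,1,2,3,4,5,6}
Adding edge (0,6): both already in same component {0,1,2,3,4,5,6}. No change.
New components: {0,1,2,3,4,5,6}
Are 4 and 5 in the same component? yes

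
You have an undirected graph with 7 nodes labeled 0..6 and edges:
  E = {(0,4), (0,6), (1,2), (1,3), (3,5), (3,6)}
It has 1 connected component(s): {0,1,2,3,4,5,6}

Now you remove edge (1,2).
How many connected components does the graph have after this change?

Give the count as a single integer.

Answer: 2

Derivation:
Initial component count: 1
Remove (1,2): it was a bridge. Count increases: 1 -> 2.
  After removal, components: {0,1,3,4,5,6} {2}
New component count: 2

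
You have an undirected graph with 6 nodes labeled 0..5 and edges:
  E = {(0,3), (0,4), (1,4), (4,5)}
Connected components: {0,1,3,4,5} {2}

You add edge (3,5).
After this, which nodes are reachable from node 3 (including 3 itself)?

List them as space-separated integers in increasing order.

Before: nodes reachable from 3: {0,1,3,4,5}
Adding (3,5): both endpoints already in same component. Reachability from 3 unchanged.
After: nodes reachable from 3: {0,1,3,4,5}

Answer: 0 1 3 4 5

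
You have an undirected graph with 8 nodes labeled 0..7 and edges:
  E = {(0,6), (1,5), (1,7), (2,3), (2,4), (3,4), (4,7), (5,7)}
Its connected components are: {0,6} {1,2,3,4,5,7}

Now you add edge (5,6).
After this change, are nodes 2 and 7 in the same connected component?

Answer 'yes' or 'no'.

Initial components: {0,6} {1,2,3,4,5,7}
Adding edge (5,6): merges {1,2,3,4,5,7} and {0,6}.
New components: {0,1,2,3,4,5,6,7}
Are 2 and 7 in the same component? yes

Answer: yes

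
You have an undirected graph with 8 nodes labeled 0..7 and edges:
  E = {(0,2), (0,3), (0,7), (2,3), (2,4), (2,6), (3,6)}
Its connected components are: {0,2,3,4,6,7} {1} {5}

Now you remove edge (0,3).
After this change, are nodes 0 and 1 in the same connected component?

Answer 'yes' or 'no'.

Initial components: {0,2,3,4,6,7} {1} {5}
Removing edge (0,3): not a bridge — component count unchanged at 3.
New components: {0,2,3,4,6,7} {1} {5}
Are 0 and 1 in the same component? no

Answer: no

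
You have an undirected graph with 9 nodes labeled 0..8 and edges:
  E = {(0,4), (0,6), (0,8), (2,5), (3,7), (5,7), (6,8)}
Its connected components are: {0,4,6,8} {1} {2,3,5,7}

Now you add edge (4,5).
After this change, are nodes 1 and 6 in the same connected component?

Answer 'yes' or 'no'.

Initial components: {0,4,6,8} {1} {2,3,5,7}
Adding edge (4,5): merges {0,4,6,8} and {2,3,5,7}.
New components: {0,2,3,4,5,6,7,8} {1}
Are 1 and 6 in the same component? no

Answer: no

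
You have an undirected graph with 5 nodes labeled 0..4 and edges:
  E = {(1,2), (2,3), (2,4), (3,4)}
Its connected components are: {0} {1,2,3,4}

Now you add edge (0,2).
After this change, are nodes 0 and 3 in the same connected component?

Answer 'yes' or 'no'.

Answer: yes

Derivation:
Initial components: {0} {1,2,3,4}
Adding edge (0,2): merges {0} and {1,2,3,4}.
New components: {0,1,2,3,4}
Are 0 and 3 in the same component? yes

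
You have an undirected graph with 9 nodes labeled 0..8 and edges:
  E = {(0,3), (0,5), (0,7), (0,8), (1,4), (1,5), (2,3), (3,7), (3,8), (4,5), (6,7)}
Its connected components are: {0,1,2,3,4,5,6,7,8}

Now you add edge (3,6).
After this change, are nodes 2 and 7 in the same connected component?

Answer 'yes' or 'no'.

Initial components: {0,1,2,3,4,5,6,7,8}
Adding edge (3,6): both already in same component {0,1,2,3,4,5,6,7,8}. No change.
New components: {0,1,2,3,4,5,6,7,8}
Are 2 and 7 in the same component? yes

Answer: yes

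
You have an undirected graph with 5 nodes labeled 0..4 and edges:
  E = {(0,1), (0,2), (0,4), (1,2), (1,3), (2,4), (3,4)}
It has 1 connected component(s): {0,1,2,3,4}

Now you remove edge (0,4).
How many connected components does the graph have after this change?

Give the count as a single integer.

Initial component count: 1
Remove (0,4): not a bridge. Count unchanged: 1.
  After removal, components: {0,1,2,3,4}
New component count: 1

Answer: 1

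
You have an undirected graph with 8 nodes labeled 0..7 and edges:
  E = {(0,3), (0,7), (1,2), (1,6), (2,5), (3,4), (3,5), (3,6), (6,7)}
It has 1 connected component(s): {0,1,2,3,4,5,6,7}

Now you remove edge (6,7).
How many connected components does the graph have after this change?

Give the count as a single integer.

Initial component count: 1
Remove (6,7): not a bridge. Count unchanged: 1.
  After removal, components: {0,1,2,3,4,5,6,7}
New component count: 1

Answer: 1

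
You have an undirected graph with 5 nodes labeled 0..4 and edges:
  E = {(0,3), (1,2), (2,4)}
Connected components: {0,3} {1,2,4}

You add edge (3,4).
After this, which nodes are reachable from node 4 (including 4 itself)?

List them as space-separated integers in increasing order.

Answer: 0 1 2 3 4

Derivation:
Before: nodes reachable from 4: {1,2,4}
Adding (3,4): merges 4's component with another. Reachability grows.
After: nodes reachable from 4: {0,1,2,3,4}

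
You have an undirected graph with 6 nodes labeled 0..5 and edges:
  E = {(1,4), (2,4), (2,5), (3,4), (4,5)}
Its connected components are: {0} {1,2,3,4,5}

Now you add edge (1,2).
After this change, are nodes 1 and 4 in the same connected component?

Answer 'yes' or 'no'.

Initial components: {0} {1,2,3,4,5}
Adding edge (1,2): both already in same component {1,2,3,4,5}. No change.
New components: {0} {1,2,3,4,5}
Are 1 and 4 in the same component? yes

Answer: yes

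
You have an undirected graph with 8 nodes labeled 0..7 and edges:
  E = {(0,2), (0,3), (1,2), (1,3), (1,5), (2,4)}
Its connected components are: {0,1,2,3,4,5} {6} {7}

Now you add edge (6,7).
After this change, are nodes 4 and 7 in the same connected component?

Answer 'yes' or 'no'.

Initial components: {0,1,2,3,4,5} {6} {7}
Adding edge (6,7): merges {6} and {7}.
New components: {0,1,2,3,4,5} {6,7}
Are 4 and 7 in the same component? no

Answer: no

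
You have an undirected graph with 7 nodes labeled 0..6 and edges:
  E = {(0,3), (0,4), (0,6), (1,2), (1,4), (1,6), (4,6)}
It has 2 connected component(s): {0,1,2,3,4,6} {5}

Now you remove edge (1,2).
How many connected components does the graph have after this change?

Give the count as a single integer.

Initial component count: 2
Remove (1,2): it was a bridge. Count increases: 2 -> 3.
  After removal, components: {0,1,3,4,6} {2} {5}
New component count: 3

Answer: 3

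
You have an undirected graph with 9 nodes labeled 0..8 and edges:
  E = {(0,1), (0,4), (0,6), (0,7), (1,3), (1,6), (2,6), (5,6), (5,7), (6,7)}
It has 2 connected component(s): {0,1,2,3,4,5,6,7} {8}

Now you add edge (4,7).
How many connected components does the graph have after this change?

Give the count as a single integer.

Answer: 2

Derivation:
Initial component count: 2
Add (4,7): endpoints already in same component. Count unchanged: 2.
New component count: 2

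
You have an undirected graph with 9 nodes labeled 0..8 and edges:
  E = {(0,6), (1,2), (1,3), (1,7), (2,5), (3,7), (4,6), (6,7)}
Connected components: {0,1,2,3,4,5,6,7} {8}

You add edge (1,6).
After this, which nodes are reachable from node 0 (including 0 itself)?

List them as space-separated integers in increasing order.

Before: nodes reachable from 0: {0,1,2,3,4,5,6,7}
Adding (1,6): both endpoints already in same component. Reachability from 0 unchanged.
After: nodes reachable from 0: {0,1,2,3,4,5,6,7}

Answer: 0 1 2 3 4 5 6 7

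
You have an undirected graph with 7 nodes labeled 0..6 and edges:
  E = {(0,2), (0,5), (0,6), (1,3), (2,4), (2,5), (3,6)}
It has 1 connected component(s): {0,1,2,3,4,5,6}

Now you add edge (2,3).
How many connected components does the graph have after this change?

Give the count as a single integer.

Answer: 1

Derivation:
Initial component count: 1
Add (2,3): endpoints already in same component. Count unchanged: 1.
New component count: 1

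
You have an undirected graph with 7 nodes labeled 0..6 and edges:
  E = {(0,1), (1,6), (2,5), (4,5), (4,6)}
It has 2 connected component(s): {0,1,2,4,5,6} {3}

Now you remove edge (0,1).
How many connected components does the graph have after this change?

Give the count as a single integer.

Answer: 3

Derivation:
Initial component count: 2
Remove (0,1): it was a bridge. Count increases: 2 -> 3.
  After removal, components: {0} {1,2,4,5,6} {3}
New component count: 3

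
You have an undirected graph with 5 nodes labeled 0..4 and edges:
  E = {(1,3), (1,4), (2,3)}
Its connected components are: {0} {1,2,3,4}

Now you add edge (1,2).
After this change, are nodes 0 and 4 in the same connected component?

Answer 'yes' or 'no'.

Answer: no

Derivation:
Initial components: {0} {1,2,3,4}
Adding edge (1,2): both already in same component {1,2,3,4}. No change.
New components: {0} {1,2,3,4}
Are 0 and 4 in the same component? no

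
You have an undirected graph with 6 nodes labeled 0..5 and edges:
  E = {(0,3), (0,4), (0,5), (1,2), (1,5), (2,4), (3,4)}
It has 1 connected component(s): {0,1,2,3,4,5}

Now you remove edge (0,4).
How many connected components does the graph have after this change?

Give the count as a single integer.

Initial component count: 1
Remove (0,4): not a bridge. Count unchanged: 1.
  After removal, components: {0,1,2,3,4,5}
New component count: 1

Answer: 1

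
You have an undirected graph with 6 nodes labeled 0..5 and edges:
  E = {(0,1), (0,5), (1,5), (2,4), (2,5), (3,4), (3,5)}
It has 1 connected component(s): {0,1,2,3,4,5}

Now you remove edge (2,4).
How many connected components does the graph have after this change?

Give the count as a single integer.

Answer: 1

Derivation:
Initial component count: 1
Remove (2,4): not a bridge. Count unchanged: 1.
  After removal, components: {0,1,2,3,4,5}
New component count: 1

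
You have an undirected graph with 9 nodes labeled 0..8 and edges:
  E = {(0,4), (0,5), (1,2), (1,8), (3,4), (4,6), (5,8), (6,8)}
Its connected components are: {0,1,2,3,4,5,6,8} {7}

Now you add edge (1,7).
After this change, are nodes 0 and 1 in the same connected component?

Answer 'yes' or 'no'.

Initial components: {0,1,2,3,4,5,6,8} {7}
Adding edge (1,7): merges {0,1,2,3,4,5,6,8} and {7}.
New components: {0,1,2,3,4,5,6,7,8}
Are 0 and 1 in the same component? yes

Answer: yes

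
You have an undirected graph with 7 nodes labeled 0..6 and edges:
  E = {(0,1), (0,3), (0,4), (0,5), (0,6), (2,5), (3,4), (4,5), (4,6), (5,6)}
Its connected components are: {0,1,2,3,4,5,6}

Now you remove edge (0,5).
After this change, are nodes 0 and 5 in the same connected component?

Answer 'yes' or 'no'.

Answer: yes

Derivation:
Initial components: {0,1,2,3,4,5,6}
Removing edge (0,5): not a bridge — component count unchanged at 1.
New components: {0,1,2,3,4,5,6}
Are 0 and 5 in the same component? yes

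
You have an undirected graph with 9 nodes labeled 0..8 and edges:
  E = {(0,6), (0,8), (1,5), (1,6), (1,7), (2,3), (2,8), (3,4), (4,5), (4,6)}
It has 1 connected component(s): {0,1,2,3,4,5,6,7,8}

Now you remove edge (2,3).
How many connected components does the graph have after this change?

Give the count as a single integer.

Initial component count: 1
Remove (2,3): not a bridge. Count unchanged: 1.
  After removal, components: {0,1,2,3,4,5,6,7,8}
New component count: 1

Answer: 1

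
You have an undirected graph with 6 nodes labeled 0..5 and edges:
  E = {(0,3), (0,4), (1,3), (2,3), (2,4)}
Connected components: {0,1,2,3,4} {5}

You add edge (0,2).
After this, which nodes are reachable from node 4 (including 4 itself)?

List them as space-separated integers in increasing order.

Before: nodes reachable from 4: {0,1,2,3,4}
Adding (0,2): both endpoints already in same component. Reachability from 4 unchanged.
After: nodes reachable from 4: {0,1,2,3,4}

Answer: 0 1 2 3 4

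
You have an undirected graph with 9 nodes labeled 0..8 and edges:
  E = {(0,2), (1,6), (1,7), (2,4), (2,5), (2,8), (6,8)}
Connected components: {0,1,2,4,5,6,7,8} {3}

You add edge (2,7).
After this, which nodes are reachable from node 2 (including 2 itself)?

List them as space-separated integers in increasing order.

Before: nodes reachable from 2: {0,1,2,4,5,6,7,8}
Adding (2,7): both endpoints already in same component. Reachability from 2 unchanged.
After: nodes reachable from 2: {0,1,2,4,5,6,7,8}

Answer: 0 1 2 4 5 6 7 8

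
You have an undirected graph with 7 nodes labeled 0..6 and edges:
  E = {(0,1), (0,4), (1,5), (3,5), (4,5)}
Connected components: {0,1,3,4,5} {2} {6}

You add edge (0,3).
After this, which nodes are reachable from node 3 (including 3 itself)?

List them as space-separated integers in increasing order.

Before: nodes reachable from 3: {0,1,3,4,5}
Adding (0,3): both endpoints already in same component. Reachability from 3 unchanged.
After: nodes reachable from 3: {0,1,3,4,5}

Answer: 0 1 3 4 5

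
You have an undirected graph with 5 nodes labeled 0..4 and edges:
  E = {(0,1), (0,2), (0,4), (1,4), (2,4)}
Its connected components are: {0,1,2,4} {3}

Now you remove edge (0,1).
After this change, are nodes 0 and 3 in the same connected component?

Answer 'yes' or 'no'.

Initial components: {0,1,2,4} {3}
Removing edge (0,1): not a bridge — component count unchanged at 2.
New components: {0,1,2,4} {3}
Are 0 and 3 in the same component? no

Answer: no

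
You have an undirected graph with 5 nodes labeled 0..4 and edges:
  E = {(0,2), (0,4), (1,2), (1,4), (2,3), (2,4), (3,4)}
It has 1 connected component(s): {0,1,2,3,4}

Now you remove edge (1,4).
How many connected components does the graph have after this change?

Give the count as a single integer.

Initial component count: 1
Remove (1,4): not a bridge. Count unchanged: 1.
  After removal, components: {0,1,2,3,4}
New component count: 1

Answer: 1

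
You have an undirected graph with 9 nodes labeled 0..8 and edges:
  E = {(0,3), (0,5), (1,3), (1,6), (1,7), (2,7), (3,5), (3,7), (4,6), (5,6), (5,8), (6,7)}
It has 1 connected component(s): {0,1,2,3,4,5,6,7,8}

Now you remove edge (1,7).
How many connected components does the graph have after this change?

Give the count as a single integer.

Answer: 1

Derivation:
Initial component count: 1
Remove (1,7): not a bridge. Count unchanged: 1.
  After removal, components: {0,1,2,3,4,5,6,7,8}
New component count: 1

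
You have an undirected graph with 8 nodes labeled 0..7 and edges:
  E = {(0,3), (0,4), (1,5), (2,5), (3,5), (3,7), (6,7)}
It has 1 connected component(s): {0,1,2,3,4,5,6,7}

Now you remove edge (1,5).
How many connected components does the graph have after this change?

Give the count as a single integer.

Answer: 2

Derivation:
Initial component count: 1
Remove (1,5): it was a bridge. Count increases: 1 -> 2.
  After removal, components: {0,2,3,4,5,6,7} {1}
New component count: 2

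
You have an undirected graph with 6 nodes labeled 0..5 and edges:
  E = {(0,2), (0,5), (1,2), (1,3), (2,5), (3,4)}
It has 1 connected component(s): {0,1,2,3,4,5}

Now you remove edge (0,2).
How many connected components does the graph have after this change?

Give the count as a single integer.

Initial component count: 1
Remove (0,2): not a bridge. Count unchanged: 1.
  After removal, components: {0,1,2,3,4,5}
New component count: 1

Answer: 1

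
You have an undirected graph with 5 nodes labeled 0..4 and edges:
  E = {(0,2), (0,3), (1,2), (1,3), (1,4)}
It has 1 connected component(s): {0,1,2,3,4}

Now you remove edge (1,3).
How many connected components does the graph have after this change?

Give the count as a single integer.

Initial component count: 1
Remove (1,3): not a bridge. Count unchanged: 1.
  After removal, components: {0,1,2,3,4}
New component count: 1

Answer: 1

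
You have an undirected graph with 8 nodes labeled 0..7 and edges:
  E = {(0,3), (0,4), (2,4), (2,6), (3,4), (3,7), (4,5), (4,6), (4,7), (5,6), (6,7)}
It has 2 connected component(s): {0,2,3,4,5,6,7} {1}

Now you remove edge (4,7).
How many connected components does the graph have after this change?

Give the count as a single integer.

Initial component count: 2
Remove (4,7): not a bridge. Count unchanged: 2.
  After removal, components: {0,2,3,4,5,6,7} {1}
New component count: 2

Answer: 2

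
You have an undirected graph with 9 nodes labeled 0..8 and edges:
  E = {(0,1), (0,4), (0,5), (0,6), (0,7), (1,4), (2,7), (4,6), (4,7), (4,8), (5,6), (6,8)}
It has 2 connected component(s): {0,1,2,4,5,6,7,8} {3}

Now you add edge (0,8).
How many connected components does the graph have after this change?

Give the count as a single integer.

Answer: 2

Derivation:
Initial component count: 2
Add (0,8): endpoints already in same component. Count unchanged: 2.
New component count: 2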